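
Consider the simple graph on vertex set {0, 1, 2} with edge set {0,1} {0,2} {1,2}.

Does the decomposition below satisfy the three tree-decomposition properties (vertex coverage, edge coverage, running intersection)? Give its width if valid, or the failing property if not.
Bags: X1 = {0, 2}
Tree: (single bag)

A tree decomposition must satisfy three properties: every vertex lies in some bag; for every edge, both endpoints lie together in some bag; and for every vertex, the bags containing it form a connected subtree. Here vertex 1 appears in no bag, so the decomposition is invalid.

No — vertex 1 appears in no bag.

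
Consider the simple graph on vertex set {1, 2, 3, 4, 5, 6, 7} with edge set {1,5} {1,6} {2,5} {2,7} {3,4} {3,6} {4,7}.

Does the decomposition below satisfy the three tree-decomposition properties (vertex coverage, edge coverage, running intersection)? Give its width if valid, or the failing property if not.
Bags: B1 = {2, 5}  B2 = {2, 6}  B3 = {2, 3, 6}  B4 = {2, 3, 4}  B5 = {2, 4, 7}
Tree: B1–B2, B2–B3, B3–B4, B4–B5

No — vertex 1 appears in no bag.

A tree decomposition must satisfy three properties: every vertex lies in some bag; for every edge, both endpoints lie together in some bag; and for every vertex, the bags containing it form a connected subtree. Here vertex 1 appears in no bag, so the decomposition is invalid.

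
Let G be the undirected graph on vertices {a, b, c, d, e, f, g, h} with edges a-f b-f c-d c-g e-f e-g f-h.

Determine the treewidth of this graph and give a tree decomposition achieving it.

Treewidth 1.
One such decomposition:
Bags: B1 = {e, f}  B2 = {b, f}  B3 = {a, f}  B4 = {e, g}  B5 = {f, h}  B6 = {c, g}  B7 = {c, d}
Tree: B1–B2, B1–B3, B1–B4, B1–B5, B4–B6, B6–B7

Each bag holds 2 vertices, so the decomposition has width 1, which upper-bounds the treewidth. Since G has at least one edge (e.g. e–f), it is not an edgeless graph, so tw(G) ≥ 1. Therefore the treewidth is 1.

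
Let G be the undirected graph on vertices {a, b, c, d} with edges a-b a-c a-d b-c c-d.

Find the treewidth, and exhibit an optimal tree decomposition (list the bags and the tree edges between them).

Each bag holds 3 vertices, so the decomposition has width 2, which upper-bounds the treewidth. For the lower bound, the 3 vertices {a, c, d} are pairwise adjacent, and any tree decomposition puts a clique entirely inside one bag — forcing width ≥ 2. The upper and lower bounds meet at 2, so that is the treewidth.

Treewidth 2.
Bags: B1 = {a, c, d}  B2 = {a, b, c}
Tree: B1–B2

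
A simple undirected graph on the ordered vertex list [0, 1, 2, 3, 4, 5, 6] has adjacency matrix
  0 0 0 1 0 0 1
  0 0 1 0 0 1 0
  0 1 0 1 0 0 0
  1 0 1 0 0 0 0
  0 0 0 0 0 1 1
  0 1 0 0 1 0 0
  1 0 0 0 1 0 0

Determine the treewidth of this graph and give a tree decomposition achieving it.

Each bag holds 3 vertices, so the decomposition has width 2, which upper-bounds the treewidth. The edges 5–4–6–0–3–2–1–5 form a cycle, so G is not a tree and its treewidth is at least 2. Hence tw(G) = 2 exactly.

Treewidth 2.
Bags: B1 = {4, 5, 6}  B2 = {0, 5, 6}  B3 = {0, 3, 5}  B4 = {2, 3, 5}  B5 = {1, 2, 5}
Tree: B1–B2, B2–B3, B3–B4, B4–B5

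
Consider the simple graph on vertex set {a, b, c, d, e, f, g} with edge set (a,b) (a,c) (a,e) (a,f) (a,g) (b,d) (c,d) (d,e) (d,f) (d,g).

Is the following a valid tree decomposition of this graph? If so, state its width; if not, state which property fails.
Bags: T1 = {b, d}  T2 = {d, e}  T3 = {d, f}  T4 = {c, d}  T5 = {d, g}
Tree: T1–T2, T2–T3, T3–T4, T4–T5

A tree decomposition must satisfy three properties: every vertex lies in some bag; for every edge, both endpoints lie together in some bag; and for every vertex, the bags containing it form a connected subtree. Here vertex a appears in no bag, so the decomposition is invalid.

No — vertex a appears in no bag.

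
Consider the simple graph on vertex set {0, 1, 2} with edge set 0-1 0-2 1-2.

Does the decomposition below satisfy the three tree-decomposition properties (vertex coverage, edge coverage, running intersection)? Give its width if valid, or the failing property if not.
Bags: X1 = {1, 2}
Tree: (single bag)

A tree decomposition must satisfy three properties: every vertex lies in some bag; for every edge, both endpoints lie together in some bag; and for every vertex, the bags containing it form a connected subtree. Here vertex 0 appears in no bag, so the decomposition is invalid.

No — vertex 0 appears in no bag.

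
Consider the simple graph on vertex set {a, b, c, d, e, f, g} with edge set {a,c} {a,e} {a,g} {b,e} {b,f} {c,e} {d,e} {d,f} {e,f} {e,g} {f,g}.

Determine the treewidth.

A width-2 tree decomposition is:
Bags: B1 = {d, e, f}  B2 = {b, e, f}  B3 = {e, f, g}  B4 = {a, e, g}  B5 = {a, c, e}
Tree: B1–B2, B1–B3, B3–B4, B4–B5
Each bag holds 3 vertices, so the decomposition has width 2, which upper-bounds the treewidth. Conversely, {a, e, g} is a clique of size 3, and the vertices of any clique must share a bag in every tree decomposition; so some bag has ≥ 3 vertices and tw(G) ≥ 2. Combining the bounds, tw(G) = 2.

2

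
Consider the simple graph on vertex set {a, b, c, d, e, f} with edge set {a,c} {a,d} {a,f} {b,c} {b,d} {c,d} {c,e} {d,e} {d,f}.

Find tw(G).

2

A width-2 tree decomposition is:
Bags: B1 = {a, c, d}  B2 = {c, d, e}  B3 = {a, d, f}  B4 = {b, c, d}
Tree: B1–B2, B1–B3, B1–B4
Every bag has size at most 3, so the width is 3 − 1 = 2 and tw(G) ≤ 2. For the lower bound, the 3 vertices {c, d, e} are pairwise adjacent, and any tree decomposition puts a clique entirely inside one bag — forcing width ≥ 2. Therefore the treewidth is 2.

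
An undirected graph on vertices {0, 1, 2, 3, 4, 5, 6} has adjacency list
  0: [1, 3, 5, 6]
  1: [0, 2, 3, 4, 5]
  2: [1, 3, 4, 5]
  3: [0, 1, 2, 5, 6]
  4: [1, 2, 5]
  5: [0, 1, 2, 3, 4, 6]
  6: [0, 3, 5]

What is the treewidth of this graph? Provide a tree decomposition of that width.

Treewidth 3.
Bags: B1 = {0, 1, 3, 5}  B2 = {1, 2, 3, 5}  B3 = {0, 3, 5, 6}  B4 = {1, 2, 4, 5}
Tree: B1–B2, B1–B3, B2–B4

Every bag has size at most 4, so the width is 4 − 1 = 3 and tw(G) ≤ 3. For the lower bound, the 4 vertices {0, 1, 3, 5} are pairwise adjacent, and any tree decomposition puts a clique entirely inside one bag — forcing width ≥ 3. Therefore the treewidth is 3.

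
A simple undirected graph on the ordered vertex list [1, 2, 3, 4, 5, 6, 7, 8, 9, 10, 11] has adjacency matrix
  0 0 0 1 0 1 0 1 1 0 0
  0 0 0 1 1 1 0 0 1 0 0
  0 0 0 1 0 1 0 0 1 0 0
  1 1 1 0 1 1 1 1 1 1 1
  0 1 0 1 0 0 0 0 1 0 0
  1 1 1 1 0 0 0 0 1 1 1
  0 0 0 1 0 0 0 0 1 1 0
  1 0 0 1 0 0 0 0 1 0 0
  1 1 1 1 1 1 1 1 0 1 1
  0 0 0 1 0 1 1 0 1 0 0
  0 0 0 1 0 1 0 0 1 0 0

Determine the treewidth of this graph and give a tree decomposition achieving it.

Each bag holds 4 vertices, so the decomposition has width 3, which upper-bounds the treewidth. For the lower bound, the 4 vertices {1, 4, 8, 9} are pairwise adjacent, and any tree decomposition puts a clique entirely inside one bag — forcing width ≥ 3. Combining the bounds, tw(G) = 3.

Treewidth 3.
One optimal decomposition is:
Bags: B1 = {4, 6, 9, 11}  B2 = {4, 6, 9, 10}  B3 = {2, 4, 6, 9}  B4 = {2, 4, 5, 9}  B5 = {1, 4, 6, 9}  B6 = {1, 4, 8, 9}  B7 = {4, 7, 9, 10}  B8 = {3, 4, 6, 9}
Tree: B1–B2, B2–B3, B3–B4, B2–B5, B5–B6, B2–B7, B1–B8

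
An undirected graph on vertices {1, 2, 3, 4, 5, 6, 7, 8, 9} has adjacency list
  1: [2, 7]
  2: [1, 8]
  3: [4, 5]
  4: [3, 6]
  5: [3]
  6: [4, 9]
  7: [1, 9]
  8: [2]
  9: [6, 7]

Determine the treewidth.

1

A width-1 tree decomposition is:
Bags: B1 = {3, 5}  B2 = {3, 4}  B3 = {4, 6}  B4 = {6, 9}  B5 = {7, 9}  B6 = {1, 7}  B7 = {1, 2}  B8 = {2, 8}
Tree: B1–B2, B2–B3, B3–B4, B4–B5, B5–B6, B6–B7, B7–B8
The largest bag has 2 vertices, giving width 1; this decomposition certifies tw(G) ≤ 1. G has an edge, so its treewidth is at least 1. The upper and lower bounds meet at 1, so that is the treewidth.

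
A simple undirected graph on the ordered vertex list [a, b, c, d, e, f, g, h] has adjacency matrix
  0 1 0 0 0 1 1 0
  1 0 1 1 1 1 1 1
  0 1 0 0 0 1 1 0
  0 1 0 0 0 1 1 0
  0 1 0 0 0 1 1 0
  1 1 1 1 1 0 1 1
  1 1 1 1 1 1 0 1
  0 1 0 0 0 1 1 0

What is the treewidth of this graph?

3

A width-3 tree decomposition is:
Bags: B1 = {b, e, f, g}  B2 = {b, d, f, g}  B3 = {b, f, g, h}  B4 = {b, c, f, g}  B5 = {a, b, f, g}
Tree: B1–B2, B1–B3, B1–B4, B1–B5
Every bag has size at most 4, so the width is 4 − 1 = 3 and tw(G) ≤ 3. Conversely, {b, d, f, g} is a clique of size 4, and the vertices of any clique must share a bag in every tree decomposition; so some bag has ≥ 4 vertices and tw(G) ≥ 3. The upper and lower bounds meet at 3, so that is the treewidth.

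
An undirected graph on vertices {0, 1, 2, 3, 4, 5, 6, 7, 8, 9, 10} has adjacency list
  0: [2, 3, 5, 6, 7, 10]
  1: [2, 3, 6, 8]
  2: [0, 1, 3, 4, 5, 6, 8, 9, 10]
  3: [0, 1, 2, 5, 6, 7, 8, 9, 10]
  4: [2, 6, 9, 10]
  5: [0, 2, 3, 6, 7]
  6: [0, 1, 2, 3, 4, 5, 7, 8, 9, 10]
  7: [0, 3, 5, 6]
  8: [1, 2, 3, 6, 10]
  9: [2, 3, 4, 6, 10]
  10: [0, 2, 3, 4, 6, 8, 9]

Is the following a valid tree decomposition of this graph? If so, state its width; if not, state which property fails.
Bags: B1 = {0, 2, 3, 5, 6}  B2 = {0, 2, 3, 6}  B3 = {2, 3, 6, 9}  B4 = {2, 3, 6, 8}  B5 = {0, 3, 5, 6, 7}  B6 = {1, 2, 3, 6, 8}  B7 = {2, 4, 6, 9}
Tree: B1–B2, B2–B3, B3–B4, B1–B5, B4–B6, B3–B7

A tree decomposition must satisfy three properties: every vertex lies in some bag; for every edge, both endpoints lie together in some bag; and for every vertex, the bags containing it form a connected subtree. Here vertex 10 appears in no bag, so the decomposition is invalid.

No — vertex 10 appears in no bag.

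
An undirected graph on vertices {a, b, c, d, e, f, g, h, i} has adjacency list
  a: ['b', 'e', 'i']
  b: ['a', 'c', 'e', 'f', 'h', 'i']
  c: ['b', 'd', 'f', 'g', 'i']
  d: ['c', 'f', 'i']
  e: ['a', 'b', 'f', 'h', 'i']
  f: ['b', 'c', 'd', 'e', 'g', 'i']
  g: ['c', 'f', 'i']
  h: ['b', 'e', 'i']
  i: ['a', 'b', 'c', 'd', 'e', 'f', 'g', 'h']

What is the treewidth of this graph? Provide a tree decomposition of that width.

Treewidth 3.
Bags: B1 = {b, e, f, i}  B2 = {b, c, f, i}  B3 = {b, e, h, i}  B4 = {c, f, g, i}  B5 = {a, b, e, i}  B6 = {c, d, f, i}
Tree: B1–B2, B1–B3, B2–B4, B1–B5, B2–B6

Each bag holds 4 vertices, so the decomposition has width 3, which upper-bounds the treewidth. On the other hand G contains the 4-clique {a, b, e, i}. A clique must lie in a single bag of any decomposition, so no decomposition can have width below 3. Combining the bounds, tw(G) = 3.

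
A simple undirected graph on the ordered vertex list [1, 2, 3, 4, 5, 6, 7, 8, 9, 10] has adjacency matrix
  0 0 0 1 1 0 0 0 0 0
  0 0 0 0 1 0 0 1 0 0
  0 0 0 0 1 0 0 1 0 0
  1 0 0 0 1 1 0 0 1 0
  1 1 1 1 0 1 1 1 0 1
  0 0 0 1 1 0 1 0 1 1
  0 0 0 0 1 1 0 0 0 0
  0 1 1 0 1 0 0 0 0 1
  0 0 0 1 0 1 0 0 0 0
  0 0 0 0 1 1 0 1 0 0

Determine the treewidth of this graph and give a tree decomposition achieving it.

Each bag holds 3 vertices, so the decomposition has width 2, which upper-bounds the treewidth. Conversely, {4, 6, 9} is a clique of size 3, and the vertices of any clique must share a bag in every tree decomposition; so some bag has ≥ 3 vertices and tw(G) ≥ 2. Combining the bounds, tw(G) = 2.

Treewidth 2.
One such decomposition:
Bags: B1 = {4, 5, 6}  B2 = {4, 6, 9}  B3 = {1, 4, 5}  B4 = {5, 6, 10}  B5 = {5, 6, 7}  B6 = {5, 8, 10}  B7 = {3, 5, 8}  B8 = {2, 5, 8}
Tree: B1–B2, B1–B3, B1–B4, B4–B5, B4–B6, B6–B7, B7–B8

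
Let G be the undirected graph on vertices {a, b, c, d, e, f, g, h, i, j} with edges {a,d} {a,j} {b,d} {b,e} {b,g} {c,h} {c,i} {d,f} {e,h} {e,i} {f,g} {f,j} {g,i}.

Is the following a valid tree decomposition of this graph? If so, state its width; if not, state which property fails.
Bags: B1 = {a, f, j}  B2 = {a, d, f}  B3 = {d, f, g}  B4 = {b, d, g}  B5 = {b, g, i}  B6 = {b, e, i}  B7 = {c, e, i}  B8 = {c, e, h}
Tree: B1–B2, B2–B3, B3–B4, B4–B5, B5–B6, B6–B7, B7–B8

Checking the three conditions: (i) the bags cover all of {a, b, c, d, e, f, g, h, i, j}; (ii) for each edge, some bag contains both endpoints; (iii) the bags containing any fixed vertex form a subtree. All hold, so the decomposition is valid with width 3 − 1 = 2.

Yes; width 2.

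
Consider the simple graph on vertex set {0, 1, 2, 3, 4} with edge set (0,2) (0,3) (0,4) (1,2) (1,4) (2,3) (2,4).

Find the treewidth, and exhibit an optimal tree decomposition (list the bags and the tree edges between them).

Each bag holds 3 vertices, so the decomposition has width 2, which upper-bounds the treewidth. On the other hand G contains the 3-clique {0, 2, 3}. A clique must lie in a single bag of any decomposition, so no decomposition can have width below 2. Combining the bounds, tw(G) = 2.

Treewidth 2.
Bags: B1 = {0, 2, 4}  B2 = {0, 2, 3}  B3 = {1, 2, 4}
Tree: B1–B2, B1–B3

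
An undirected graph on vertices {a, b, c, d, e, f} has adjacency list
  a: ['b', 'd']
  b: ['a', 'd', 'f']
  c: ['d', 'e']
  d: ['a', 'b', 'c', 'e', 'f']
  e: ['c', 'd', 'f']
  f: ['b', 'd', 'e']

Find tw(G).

A width-2 tree decomposition is:
Bags: B1 = {d, e, f}  B2 = {b, d, f}  B3 = {c, d, e}  B4 = {a, b, d}
Tree: B1–B2, B1–B3, B2–B4
The largest bag has 3 vertices, giving width 2; this decomposition certifies tw(G) ≤ 2. Conversely, {a, b, d} is a clique of size 3, and the vertices of any clique must share a bag in every tree decomposition; so some bag has ≥ 3 vertices and tw(G) ≥ 2. Combining the bounds, tw(G) = 2.

2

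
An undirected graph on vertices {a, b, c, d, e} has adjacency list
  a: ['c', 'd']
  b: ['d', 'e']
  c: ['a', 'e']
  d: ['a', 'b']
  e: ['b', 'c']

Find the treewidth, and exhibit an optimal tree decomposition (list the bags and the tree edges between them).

Treewidth 2.
One such decomposition:
Bags: B1 = {a, c, d}  B2 = {b, c, d}  B3 = {b, c, e}
Tree: B1–B2, B2–B3

Each bag holds 3 vertices, so the decomposition has width 2, which upper-bounds the treewidth. For the lower bound, G contains the cycle c–a–d–b–e–c, so G is not a forest; only forests have treewidth ≤ 1, hence tw(G) ≥ 2. The upper and lower bounds meet at 2, so that is the treewidth.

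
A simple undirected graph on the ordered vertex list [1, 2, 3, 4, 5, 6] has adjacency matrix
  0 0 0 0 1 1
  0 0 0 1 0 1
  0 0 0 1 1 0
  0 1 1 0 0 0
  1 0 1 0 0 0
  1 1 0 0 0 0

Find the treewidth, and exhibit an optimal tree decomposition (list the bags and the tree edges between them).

Treewidth 2.
One optimal decomposition is:
Bags: B1 = {1, 5, 6}  B2 = {3, 5, 6}  B3 = {3, 4, 6}  B4 = {2, 4, 6}
Tree: B1–B2, B2–B3, B3–B4

The largest bag has 3 vertices, giving width 2; this decomposition certifies tw(G) ≤ 2. The edges 6–1–5–3–4–2–6 form a cycle, so G is not a tree and its treewidth is at least 2. Therefore the treewidth is 2.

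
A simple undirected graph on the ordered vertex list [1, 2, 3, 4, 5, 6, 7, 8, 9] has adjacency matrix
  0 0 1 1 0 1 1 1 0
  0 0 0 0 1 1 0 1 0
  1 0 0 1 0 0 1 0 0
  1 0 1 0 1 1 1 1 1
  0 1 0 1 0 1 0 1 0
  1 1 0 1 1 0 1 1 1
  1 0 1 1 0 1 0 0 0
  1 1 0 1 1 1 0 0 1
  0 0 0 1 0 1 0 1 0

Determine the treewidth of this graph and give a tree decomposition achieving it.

Every bag has size at most 4, so the width is 4 − 1 = 3 and tw(G) ≤ 3. On the other hand G contains the 4-clique {2, 5, 6, 8}. A clique must lie in a single bag of any decomposition, so no decomposition can have width below 3. Combining the bounds, tw(G) = 3.

Treewidth 3.
One optimal decomposition is:
Bags: B1 = {4, 5, 6, 8}  B2 = {1, 4, 6, 8}  B3 = {4, 6, 8, 9}  B4 = {1, 4, 6, 7}  B5 = {1, 3, 4, 7}  B6 = {2, 5, 6, 8}
Tree: B1–B2, B1–B3, B2–B4, B4–B5, B1–B6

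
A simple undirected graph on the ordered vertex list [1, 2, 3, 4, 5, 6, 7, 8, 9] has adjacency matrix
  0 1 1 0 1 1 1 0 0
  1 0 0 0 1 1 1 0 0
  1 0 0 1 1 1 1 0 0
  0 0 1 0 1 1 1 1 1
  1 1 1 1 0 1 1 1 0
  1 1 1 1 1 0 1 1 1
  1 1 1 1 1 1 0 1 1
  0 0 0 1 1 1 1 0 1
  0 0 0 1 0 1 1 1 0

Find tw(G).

A width-4 tree decomposition is:
Bags: B1 = {1, 2, 5, 6, 7}  B2 = {1, 3, 5, 6, 7}  B3 = {3, 4, 5, 6, 7}  B4 = {4, 5, 6, 7, 8}  B5 = {4, 6, 7, 8, 9}
Tree: B1–B2, B2–B3, B3–B4, B4–B5
Each bag holds 5 vertices, so the decomposition has width 4, which upper-bounds the treewidth. Conversely, {4, 6, 7, 8, 9} is a clique of size 5, and the vertices of any clique must share a bag in every tree decomposition; so some bag has ≥ 5 vertices and tw(G) ≥ 4. Combining the bounds, tw(G) = 4.

4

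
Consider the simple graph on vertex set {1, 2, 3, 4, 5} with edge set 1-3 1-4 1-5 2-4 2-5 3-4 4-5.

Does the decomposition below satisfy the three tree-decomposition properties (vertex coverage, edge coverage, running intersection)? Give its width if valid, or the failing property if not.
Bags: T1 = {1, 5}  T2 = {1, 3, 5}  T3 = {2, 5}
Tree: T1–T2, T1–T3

A tree decomposition must satisfy three properties: every vertex lies in some bag; for every edge, both endpoints lie together in some bag; and for every vertex, the bags containing it form a connected subtree. Here vertex 4 appears in no bag, so the decomposition is invalid.

No — vertex 4 appears in no bag.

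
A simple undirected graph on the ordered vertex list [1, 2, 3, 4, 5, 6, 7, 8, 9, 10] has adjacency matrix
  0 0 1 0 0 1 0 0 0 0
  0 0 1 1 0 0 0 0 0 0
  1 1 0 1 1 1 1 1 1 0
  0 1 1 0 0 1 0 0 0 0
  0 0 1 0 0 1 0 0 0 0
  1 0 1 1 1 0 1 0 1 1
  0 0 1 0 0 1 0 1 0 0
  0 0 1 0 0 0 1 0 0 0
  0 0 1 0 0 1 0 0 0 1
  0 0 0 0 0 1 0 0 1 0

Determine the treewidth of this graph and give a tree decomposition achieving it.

Every bag has size at most 3, so the width is 3 − 1 = 2 and tw(G) ≤ 2. Conversely, {6, 9, 10} is a clique of size 3, and the vertices of any clique must share a bag in every tree decomposition; so some bag has ≥ 3 vertices and tw(G) ≥ 2. Combining the bounds, tw(G) = 2.

Treewidth 2.
Bags: B1 = {3, 6, 9}  B2 = {3, 5, 6}  B3 = {6, 9, 10}  B4 = {3, 6, 7}  B5 = {1, 3, 6}  B6 = {3, 7, 8}  B7 = {3, 4, 6}  B8 = {2, 3, 4}
Tree: B1–B2, B1–B3, B1–B4, B1–B5, B4–B6, B1–B7, B7–B8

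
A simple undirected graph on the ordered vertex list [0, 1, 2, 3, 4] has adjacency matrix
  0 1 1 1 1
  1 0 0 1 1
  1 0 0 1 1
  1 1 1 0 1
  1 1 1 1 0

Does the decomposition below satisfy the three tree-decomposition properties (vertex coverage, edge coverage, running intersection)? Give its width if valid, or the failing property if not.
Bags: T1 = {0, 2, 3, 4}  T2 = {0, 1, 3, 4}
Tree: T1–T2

Checking the three conditions: (i) the bags cover all of {0, 1, 2, 3, 4}; (ii) for each edge, some bag contains both endpoints; (iii) the bags containing any fixed vertex form a subtree. All hold, so the decomposition is valid with width 4 − 1 = 3.

Yes; width 3.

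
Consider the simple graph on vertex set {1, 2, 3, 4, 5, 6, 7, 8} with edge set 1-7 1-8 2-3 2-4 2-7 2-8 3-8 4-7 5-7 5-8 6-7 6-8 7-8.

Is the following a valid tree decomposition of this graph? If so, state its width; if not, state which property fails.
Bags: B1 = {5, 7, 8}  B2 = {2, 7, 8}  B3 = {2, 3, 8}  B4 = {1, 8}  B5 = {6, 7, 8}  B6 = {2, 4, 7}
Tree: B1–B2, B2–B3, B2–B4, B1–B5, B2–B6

A tree decomposition must satisfy three properties: every vertex lies in some bag; for every edge, both endpoints lie together in some bag; and for every vertex, the bags containing it form a connected subtree. Here edge (7,1) lies in no bag, so the decomposition is invalid.

No — edge (7,1) lies in no bag.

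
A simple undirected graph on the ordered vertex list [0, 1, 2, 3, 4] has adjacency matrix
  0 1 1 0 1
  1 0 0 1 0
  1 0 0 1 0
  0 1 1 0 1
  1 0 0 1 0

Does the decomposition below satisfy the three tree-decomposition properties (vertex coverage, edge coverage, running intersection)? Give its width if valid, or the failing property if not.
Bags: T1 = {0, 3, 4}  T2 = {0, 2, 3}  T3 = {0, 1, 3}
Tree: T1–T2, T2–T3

Yes; width 2.

Vertex coverage: the bags together contain {0, 1, 2, 3, 4}, the full vertex set. Edge coverage: each edge of G has both endpoints in at least one bag. Running intersection: for every vertex, the bags containing it form a connected subtree. All three properties hold, so this is a valid tree decomposition of width max|bag| − 1 = 2, and hence tw(G) ≤ 2.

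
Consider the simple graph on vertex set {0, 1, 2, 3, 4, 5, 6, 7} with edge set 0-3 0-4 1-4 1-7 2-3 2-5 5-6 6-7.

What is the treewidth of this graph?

2

A width-2 tree decomposition is:
Bags: B1 = {0, 1, 4}  B2 = {0, 1, 3}  B3 = {1, 2, 3}  B4 = {1, 2, 5}  B5 = {1, 5, 6}  B6 = {1, 6, 7}
Tree: B1–B2, B2–B3, B3–B4, B4–B5, B5–B6
Every bag has size at most 3, so the width is 3 − 1 = 2 and tw(G) ≤ 2. The edges 1–4–0–3–2–5–6–7–1 form a cycle, so G is not a tree and its treewidth is at least 2. Combining the bounds, tw(G) = 2.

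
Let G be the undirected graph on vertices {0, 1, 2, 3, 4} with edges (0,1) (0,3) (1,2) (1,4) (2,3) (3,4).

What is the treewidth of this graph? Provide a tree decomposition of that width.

Each bag holds 3 vertices, so the decomposition has width 2, which upper-bounds the treewidth. For the lower bound, G contains the cycle 0–1–4–3–0, so G is not a forest; only forests have treewidth ≤ 1, hence tw(G) ≥ 2. Hence tw(G) = 2 exactly.

Treewidth 2.
One optimal decomposition is:
Bags: B1 = {0, 1, 3}  B2 = {1, 3, 4}  B3 = {1, 2, 3}
Tree: B1–B2, B2–B3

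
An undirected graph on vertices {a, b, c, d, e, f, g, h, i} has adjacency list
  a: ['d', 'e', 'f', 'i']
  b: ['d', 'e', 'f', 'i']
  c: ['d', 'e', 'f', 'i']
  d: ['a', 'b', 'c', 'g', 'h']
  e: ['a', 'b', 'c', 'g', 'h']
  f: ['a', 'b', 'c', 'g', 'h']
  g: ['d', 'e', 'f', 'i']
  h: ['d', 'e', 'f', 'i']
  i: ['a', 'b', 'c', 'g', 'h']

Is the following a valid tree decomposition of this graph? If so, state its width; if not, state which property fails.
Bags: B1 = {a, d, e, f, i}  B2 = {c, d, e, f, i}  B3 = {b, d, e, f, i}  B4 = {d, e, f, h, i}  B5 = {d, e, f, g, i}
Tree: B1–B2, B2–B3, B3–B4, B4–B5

Vertex coverage: the bags together contain {a, b, c, d, e, f, g, h, i}, the full vertex set. Edge coverage: each edge of G has both endpoints in at least one bag. Running intersection: for every vertex, the bags containing it form a connected subtree. All three properties hold, so this is a valid tree decomposition of width max|bag| − 1 = 4, and hence tw(G) ≤ 4.

Yes; width 4.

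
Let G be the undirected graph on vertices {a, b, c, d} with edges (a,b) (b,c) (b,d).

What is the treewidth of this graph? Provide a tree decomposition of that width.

Treewidth 1.
Bags: B1 = {b, d}  B2 = {b, c}  B3 = {a, b}
Tree: B1–B2, B1–B3

Each bag holds 2 vertices, so the decomposition has width 1, which upper-bounds the treewidth. G has an edge, so its treewidth is at least 1. Therefore the treewidth is 1.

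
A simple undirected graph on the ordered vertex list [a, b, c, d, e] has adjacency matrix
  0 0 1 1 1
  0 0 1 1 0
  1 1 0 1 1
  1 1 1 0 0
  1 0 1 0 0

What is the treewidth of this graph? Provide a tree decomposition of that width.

Treewidth 2.
Bags: B1 = {a, c, e}  B2 = {a, c, d}  B3 = {b, c, d}
Tree: B1–B2, B2–B3

Each bag holds 3 vertices, so the decomposition has width 2, which upper-bounds the treewidth. For the lower bound, the 3 vertices {a, c, d} are pairwise adjacent, and any tree decomposition puts a clique entirely inside one bag — forcing width ≥ 2. Combining the bounds, tw(G) = 2.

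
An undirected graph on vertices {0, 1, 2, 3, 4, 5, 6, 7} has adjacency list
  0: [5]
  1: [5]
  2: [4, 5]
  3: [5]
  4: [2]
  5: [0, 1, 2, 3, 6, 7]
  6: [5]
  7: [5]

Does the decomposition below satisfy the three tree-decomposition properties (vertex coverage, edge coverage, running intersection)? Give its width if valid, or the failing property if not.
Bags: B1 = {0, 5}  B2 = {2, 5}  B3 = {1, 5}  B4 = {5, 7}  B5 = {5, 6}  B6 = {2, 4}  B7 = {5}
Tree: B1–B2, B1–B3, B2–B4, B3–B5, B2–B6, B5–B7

No — vertex 3 appears in no bag.

A tree decomposition must satisfy three properties: every vertex lies in some bag; for every edge, both endpoints lie together in some bag; and for every vertex, the bags containing it form a connected subtree. Here vertex 3 appears in no bag, so the decomposition is invalid.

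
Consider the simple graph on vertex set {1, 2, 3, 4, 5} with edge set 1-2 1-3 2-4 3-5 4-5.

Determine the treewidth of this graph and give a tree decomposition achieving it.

Treewidth 2.
Bags: B1 = {1, 3, 5}  B2 = {1, 2, 5}  B3 = {2, 4, 5}
Tree: B1–B2, B2–B3

The largest bag has 3 vertices, giving width 2; this decomposition certifies tw(G) ≤ 2. Since 5–3–1–2–4–5 is a cycle in G, G is not acyclic. Forests are exactly the graphs of treewidth ≤ 1, so tw(G) ≥ 2. Therefore the treewidth is 2.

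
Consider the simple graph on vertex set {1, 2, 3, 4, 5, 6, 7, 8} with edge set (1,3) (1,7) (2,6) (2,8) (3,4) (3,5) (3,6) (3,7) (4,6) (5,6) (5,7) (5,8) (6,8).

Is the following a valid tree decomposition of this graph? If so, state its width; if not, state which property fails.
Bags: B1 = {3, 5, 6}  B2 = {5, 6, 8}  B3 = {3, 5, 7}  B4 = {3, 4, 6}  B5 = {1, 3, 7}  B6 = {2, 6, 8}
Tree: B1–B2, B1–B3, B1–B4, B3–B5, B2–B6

Yes; width 2.

Checking the three conditions: (i) the bags cover all of {1, 2, 3, 4, 5, 6, 7, 8}; (ii) for each edge, some bag contains both endpoints; (iii) the bags containing any fixed vertex form a subtree. All hold, so the decomposition is valid with width 3 − 1 = 2.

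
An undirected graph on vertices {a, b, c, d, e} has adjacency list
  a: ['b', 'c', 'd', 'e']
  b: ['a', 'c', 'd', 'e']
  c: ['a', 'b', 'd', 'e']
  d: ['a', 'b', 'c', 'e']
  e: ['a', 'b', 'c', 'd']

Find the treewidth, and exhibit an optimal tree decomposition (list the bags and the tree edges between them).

With just one bag of size 5, the width is 5 − 1 = 4, so tw(G) ≤ 4. On the other hand G contains the 5-clique {a, b, c, d, e}. A clique must lie in a single bag of any decomposition, so no decomposition can have width below 4. The upper and lower bounds meet at 4, so that is the treewidth.

Treewidth 4.
One optimal decomposition is:
Bags: B1 = {a, b, c, d, e}
Tree: (single bag)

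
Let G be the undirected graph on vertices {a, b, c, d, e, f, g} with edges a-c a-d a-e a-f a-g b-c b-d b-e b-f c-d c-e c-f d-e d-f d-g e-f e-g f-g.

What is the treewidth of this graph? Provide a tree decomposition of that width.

The largest bag has 5 vertices, giving width 4; this decomposition certifies tw(G) ≤ 4. On the other hand G contains the 5-clique {a, d, e, f, g}. A clique must lie in a single bag of any decomposition, so no decomposition can have width below 4. Therefore the treewidth is 4.

Treewidth 4.
One such decomposition:
Bags: B1 = {b, c, d, e, f}  B2 = {a, c, d, e, f}  B3 = {a, d, e, f, g}
Tree: B1–B2, B2–B3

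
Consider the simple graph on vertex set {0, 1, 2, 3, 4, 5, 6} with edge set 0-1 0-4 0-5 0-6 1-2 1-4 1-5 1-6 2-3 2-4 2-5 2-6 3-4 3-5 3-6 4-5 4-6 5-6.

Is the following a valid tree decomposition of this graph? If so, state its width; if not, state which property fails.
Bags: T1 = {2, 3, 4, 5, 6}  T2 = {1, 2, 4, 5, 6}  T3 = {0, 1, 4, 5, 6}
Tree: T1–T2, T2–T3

Every vertex of G appears in some bag (union = {0, 1, 2, 3, 4, 5, 6}); every edge is covered by a bag; and for each vertex v the set of bags containing v is connected in the bag tree. The decomposition is therefore valid. The largest bag has 5 vertices, so the width is 4.

Yes; width 4.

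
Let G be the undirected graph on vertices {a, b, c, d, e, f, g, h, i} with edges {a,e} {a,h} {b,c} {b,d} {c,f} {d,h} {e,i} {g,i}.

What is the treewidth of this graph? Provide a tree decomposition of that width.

Treewidth 1.
Bags: B1 = {c, f}  B2 = {b, c}  B3 = {b, d}  B4 = {d, h}  B5 = {a, h}  B6 = {a, e}  B7 = {e, i}  B8 = {g, i}
Tree: B1–B2, B2–B3, B3–B4, B4–B5, B5–B6, B6–B7, B7–B8

The largest bag has 2 vertices, giving width 1; this decomposition certifies tw(G) ≤ 1. Since G has at least one edge (e.g. f–c), it is not an edgeless graph, so tw(G) ≥ 1. Therefore the treewidth is 1.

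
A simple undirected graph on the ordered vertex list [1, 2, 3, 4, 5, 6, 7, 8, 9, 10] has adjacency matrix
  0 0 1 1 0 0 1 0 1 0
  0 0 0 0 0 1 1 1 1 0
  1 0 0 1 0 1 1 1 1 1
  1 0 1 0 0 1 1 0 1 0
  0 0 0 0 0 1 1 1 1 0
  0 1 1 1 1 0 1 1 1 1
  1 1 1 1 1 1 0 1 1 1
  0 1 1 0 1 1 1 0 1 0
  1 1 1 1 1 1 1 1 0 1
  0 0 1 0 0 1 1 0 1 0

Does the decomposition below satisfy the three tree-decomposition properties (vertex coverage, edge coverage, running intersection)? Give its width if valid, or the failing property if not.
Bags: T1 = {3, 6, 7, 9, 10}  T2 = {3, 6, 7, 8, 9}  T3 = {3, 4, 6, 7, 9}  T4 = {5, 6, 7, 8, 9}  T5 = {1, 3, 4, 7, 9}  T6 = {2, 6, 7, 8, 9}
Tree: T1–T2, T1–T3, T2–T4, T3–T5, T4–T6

Yes; width 4.

Every vertex of G appears in some bag (union = {1, 2, 3, 4, 5, 6, 7, 8, 9, 10}); every edge is covered by a bag; and for each vertex v the set of bags containing v is connected in the bag tree. The decomposition is therefore valid. The largest bag has 5 vertices, so the width is 4.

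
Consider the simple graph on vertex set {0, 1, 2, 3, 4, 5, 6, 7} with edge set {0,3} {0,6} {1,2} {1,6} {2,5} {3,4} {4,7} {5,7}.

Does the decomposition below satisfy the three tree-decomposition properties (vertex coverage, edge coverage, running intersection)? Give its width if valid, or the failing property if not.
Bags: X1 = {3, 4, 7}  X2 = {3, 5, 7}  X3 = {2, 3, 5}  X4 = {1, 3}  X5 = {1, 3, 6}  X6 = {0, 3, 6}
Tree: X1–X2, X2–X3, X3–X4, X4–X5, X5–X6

A tree decomposition must satisfy three properties: every vertex lies in some bag; for every edge, both endpoints lie together in some bag; and for every vertex, the bags containing it form a connected subtree. Here edge (2,1) lies in no bag, so the decomposition is invalid.

No — edge (2,1) lies in no bag.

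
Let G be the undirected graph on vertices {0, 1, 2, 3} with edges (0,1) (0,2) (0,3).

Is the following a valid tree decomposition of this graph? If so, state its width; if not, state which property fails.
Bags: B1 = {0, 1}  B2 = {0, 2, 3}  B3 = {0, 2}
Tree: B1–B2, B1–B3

A tree decomposition must satisfy three properties: every vertex lies in some bag; for every edge, both endpoints lie together in some bag; and for every vertex, the bags containing it form a connected subtree. Here bags containing vertex 2 are not connected in the tree, so the decomposition is invalid.

No — bags containing vertex 2 are not connected in the tree.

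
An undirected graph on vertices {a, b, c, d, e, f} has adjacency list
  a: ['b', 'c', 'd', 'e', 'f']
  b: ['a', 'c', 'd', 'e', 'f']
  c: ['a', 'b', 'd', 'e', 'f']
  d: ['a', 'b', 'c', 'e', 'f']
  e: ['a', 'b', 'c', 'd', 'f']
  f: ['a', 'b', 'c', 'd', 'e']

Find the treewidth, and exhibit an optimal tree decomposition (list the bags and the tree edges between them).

Treewidth 5.
One optimal decomposition is:
Bags: B1 = {a, b, c, d, e, f}
Tree: (single bag)

With just one bag of size 6, the width is 6 − 1 = 5, so tw(G) ≤ 5. For the lower bound, the 6 vertices {a, b, c, d, e, f} are pairwise adjacent, and any tree decomposition puts a clique entirely inside one bag — forcing width ≥ 5. Combining the bounds, tw(G) = 5.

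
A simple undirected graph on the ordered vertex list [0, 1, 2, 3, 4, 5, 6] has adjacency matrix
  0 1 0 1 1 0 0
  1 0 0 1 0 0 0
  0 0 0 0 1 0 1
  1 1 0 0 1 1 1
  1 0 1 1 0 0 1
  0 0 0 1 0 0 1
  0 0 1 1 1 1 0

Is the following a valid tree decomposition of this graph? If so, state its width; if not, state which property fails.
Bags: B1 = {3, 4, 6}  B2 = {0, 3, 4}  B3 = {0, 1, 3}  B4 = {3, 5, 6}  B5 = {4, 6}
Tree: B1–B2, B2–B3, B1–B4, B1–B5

A tree decomposition must satisfy three properties: every vertex lies in some bag; for every edge, both endpoints lie together in some bag; and for every vertex, the bags containing it form a connected subtree. Here vertex 2 appears in no bag, so the decomposition is invalid.

No — vertex 2 appears in no bag.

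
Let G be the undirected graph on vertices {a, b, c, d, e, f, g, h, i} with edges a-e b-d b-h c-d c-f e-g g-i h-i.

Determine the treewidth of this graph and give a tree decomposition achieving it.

Each bag holds 2 vertices, so the decomposition has width 1, which upper-bounds the treewidth. Any graph with an edge has treewidth ≥ 1, and G has the edge f–c. Hence tw(G) = 1 exactly.

Treewidth 1.
One such decomposition:
Bags: B1 = {c, f}  B2 = {c, d}  B3 = {b, d}  B4 = {b, h}  B5 = {h, i}  B6 = {g, i}  B7 = {e, g}  B8 = {a, e}
Tree: B1–B2, B2–B3, B3–B4, B4–B5, B5–B6, B6–B7, B7–B8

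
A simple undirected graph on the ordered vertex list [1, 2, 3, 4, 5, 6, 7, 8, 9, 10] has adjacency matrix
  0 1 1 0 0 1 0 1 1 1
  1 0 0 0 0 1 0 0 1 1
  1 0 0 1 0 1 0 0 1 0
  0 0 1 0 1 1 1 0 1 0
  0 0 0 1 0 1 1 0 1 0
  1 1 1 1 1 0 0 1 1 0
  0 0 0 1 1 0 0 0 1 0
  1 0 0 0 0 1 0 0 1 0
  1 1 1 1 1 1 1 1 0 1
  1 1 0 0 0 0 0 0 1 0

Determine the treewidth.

A width-3 tree decomposition is:
Bags: B1 = {1, 3, 6, 9}  B2 = {3, 4, 6, 9}  B3 = {1, 2, 6, 9}  B4 = {1, 2, 9, 10}  B5 = {1, 6, 8, 9}  B6 = {4, 5, 6, 9}  B7 = {4, 5, 7, 9}
Tree: B1–B2, B1–B3, B3–B4, B1–B5, B2–B6, B6–B7
Every bag has size at most 4, so the width is 4 − 1 = 3 and tw(G) ≤ 3. On the other hand G contains the 4-clique {1, 2, 9, 10}. A clique must lie in a single bag of any decomposition, so no decomposition can have width below 3. The upper and lower bounds meet at 3, so that is the treewidth.

3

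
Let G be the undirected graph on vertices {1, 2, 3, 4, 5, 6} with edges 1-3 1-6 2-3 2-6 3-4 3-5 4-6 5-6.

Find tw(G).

2

A width-2 tree decomposition is:
Bags: B1 = {1, 3, 6}  B2 = {3, 5, 6}  B3 = {3, 4, 6}  B4 = {2, 3, 6}
Tree: B1–B2, B2–B3, B3–B4
Each bag holds 3 vertices, so the decomposition has width 2, which upper-bounds the treewidth. For the lower bound, G contains the cycle 1–6–5–3–1, so G is not a forest; only forests have treewidth ≤ 1, hence tw(G) ≥ 2. Hence tw(G) = 2 exactly.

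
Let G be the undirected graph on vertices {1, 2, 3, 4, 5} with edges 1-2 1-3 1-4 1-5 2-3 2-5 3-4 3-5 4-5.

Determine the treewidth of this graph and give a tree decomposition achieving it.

Treewidth 3.
One such decomposition:
Bags: B1 = {1, 2, 3, 5}  B2 = {1, 3, 4, 5}
Tree: B1–B2

Every bag has size at most 4, so the width is 4 − 1 = 3 and tw(G) ≤ 3. Conversely, {1, 2, 3, 5} is a clique of size 4, and the vertices of any clique must share a bag in every tree decomposition; so some bag has ≥ 4 vertices and tw(G) ≥ 3. Hence tw(G) = 3 exactly.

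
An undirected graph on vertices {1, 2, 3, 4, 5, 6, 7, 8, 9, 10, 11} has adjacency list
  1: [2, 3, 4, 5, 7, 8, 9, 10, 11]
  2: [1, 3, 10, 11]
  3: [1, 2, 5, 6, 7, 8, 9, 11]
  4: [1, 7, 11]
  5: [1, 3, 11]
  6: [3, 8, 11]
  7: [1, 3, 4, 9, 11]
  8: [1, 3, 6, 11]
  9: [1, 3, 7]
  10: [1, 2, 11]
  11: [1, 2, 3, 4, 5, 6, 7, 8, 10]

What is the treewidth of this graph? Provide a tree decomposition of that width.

Treewidth 3.
One such decomposition:
Bags: B1 = {1, 3, 7, 11}  B2 = {1, 3, 8, 11}  B3 = {1, 2, 3, 11}  B4 = {1, 3, 7, 9}  B5 = {1, 2, 10, 11}  B6 = {3, 6, 8, 11}  B7 = {1, 3, 5, 11}  B8 = {1, 4, 7, 11}
Tree: B1–B2, B1–B3, B1–B4, B3–B5, B2–B6, B1–B7, B1–B8

The largest bag has 4 vertices, giving width 3; this decomposition certifies tw(G) ≤ 3. For the lower bound, the 4 vertices {1, 3, 7, 9} are pairwise adjacent, and any tree decomposition puts a clique entirely inside one bag — forcing width ≥ 3. Hence tw(G) = 3 exactly.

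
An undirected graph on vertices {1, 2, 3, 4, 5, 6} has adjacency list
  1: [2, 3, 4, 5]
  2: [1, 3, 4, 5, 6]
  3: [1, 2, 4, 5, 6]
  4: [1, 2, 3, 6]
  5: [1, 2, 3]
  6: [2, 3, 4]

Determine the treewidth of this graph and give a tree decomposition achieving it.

Each bag holds 4 vertices, so the decomposition has width 3, which upper-bounds the treewidth. On the other hand G contains the 4-clique {1, 2, 3, 4}. A clique must lie in a single bag of any decomposition, so no decomposition can have width below 3. Therefore the treewidth is 3.

Treewidth 3.
One optimal decomposition is:
Bags: B1 = {1, 2, 3, 5}  B2 = {1, 2, 3, 4}  B3 = {2, 3, 4, 6}
Tree: B1–B2, B2–B3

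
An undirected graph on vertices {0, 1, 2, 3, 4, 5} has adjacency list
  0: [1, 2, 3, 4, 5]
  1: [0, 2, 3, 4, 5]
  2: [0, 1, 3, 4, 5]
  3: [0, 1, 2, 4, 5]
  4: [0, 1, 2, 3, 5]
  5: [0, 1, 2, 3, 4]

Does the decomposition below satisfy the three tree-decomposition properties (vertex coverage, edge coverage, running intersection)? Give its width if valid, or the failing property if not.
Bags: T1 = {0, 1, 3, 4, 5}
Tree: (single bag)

No — vertex 2 appears in no bag.

A tree decomposition must satisfy three properties: every vertex lies in some bag; for every edge, both endpoints lie together in some bag; and for every vertex, the bags containing it form a connected subtree. Here vertex 2 appears in no bag, so the decomposition is invalid.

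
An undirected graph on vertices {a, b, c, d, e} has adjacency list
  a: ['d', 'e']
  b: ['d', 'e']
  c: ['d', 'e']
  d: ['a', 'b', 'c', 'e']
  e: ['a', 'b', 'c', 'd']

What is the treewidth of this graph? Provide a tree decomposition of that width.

Treewidth 2.
One optimal decomposition is:
Bags: B1 = {a, d, e}  B2 = {c, d, e}  B3 = {b, d, e}
Tree: B1–B2, B2–B3

Every bag has size at most 3, so the width is 3 − 1 = 2 and tw(G) ≤ 2. On the other hand G contains the 3-clique {c, d, e}. A clique must lie in a single bag of any decomposition, so no decomposition can have width below 2. Hence tw(G) = 2 exactly.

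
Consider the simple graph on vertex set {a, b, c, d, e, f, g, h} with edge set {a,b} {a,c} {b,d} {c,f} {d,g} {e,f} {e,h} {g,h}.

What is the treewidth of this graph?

A width-2 tree decomposition is:
Bags: B1 = {e, g, h}  B2 = {e, f, g}  B3 = {c, f, g}  B4 = {a, c, g}  B5 = {a, b, g}  B6 = {b, d, g}
Tree: B1–B2, B2–B3, B3–B4, B4–B5, B5–B6
The largest bag has 3 vertices, giving width 2; this decomposition certifies tw(G) ≤ 2. The edges g–h–e–f–c–a–b–d–g form a cycle, so G is not a tree and its treewidth is at least 2. Therefore the treewidth is 2.

2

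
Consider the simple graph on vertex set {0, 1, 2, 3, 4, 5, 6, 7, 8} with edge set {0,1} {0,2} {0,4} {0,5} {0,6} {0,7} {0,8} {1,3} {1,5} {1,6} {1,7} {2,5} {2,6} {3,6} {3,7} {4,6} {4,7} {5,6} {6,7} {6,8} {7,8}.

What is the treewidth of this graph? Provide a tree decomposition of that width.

Every bag has size at most 4, so the width is 4 − 1 = 3 and tw(G) ≤ 3. Conversely, {0, 2, 5, 6} is a clique of size 4, and the vertices of any clique must share a bag in every tree decomposition; so some bag has ≥ 4 vertices and tw(G) ≥ 3. Combining the bounds, tw(G) = 3.

Treewidth 3.
One such decomposition:
Bags: B1 = {0, 1, 6, 7}  B2 = {0, 6, 7, 8}  B3 = {0, 1, 5, 6}  B4 = {0, 2, 5, 6}  B5 = {0, 4, 6, 7}  B6 = {1, 3, 6, 7}
Tree: B1–B2, B1–B3, B3–B4, B2–B5, B1–B6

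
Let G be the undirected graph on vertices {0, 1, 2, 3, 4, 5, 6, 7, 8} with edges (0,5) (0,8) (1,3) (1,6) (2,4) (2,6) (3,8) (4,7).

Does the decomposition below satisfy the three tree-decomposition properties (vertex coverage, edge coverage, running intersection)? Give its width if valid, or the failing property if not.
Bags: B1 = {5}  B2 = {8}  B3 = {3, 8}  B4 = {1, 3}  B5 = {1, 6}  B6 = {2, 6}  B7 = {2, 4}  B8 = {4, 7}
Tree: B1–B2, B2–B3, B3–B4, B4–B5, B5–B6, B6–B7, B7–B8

A tree decomposition must satisfy three properties: every vertex lies in some bag; for every edge, both endpoints lie together in some bag; and for every vertex, the bags containing it form a connected subtree. Here vertex 0 appears in no bag, so the decomposition is invalid.

No — vertex 0 appears in no bag.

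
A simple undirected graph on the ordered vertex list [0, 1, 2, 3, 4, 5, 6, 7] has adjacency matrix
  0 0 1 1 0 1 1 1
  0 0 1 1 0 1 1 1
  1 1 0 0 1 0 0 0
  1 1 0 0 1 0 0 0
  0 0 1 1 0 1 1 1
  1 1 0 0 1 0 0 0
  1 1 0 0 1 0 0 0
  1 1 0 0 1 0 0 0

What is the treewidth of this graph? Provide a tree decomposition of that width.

Every bag has size at most 4, so the width is 4 − 1 = 3 and tw(G) ≤ 3. For the lower bound: the 4 vertex sets {0,2}, {3,4}, {1}, {7} are disjoint, each induces a connected subgraph, and every pair is joined by at least one edge of G. Contracting each set to a single vertex therefore yields K_{4} as a minor, and since treewidth is minor-monotone, tw(G) ≥ tw(K_{4}) = 3. Hence tw(G) = 3 exactly.

Treewidth 3.
Bags: B1 = {0, 1, 2, 4}  B2 = {0, 1, 3, 4}  B3 = {0, 1, 4, 7}  B4 = {0, 1, 4, 5}  B5 = {0, 1, 4, 6}
Tree: B1–B2, B2–B3, B3–B4, B4–B5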